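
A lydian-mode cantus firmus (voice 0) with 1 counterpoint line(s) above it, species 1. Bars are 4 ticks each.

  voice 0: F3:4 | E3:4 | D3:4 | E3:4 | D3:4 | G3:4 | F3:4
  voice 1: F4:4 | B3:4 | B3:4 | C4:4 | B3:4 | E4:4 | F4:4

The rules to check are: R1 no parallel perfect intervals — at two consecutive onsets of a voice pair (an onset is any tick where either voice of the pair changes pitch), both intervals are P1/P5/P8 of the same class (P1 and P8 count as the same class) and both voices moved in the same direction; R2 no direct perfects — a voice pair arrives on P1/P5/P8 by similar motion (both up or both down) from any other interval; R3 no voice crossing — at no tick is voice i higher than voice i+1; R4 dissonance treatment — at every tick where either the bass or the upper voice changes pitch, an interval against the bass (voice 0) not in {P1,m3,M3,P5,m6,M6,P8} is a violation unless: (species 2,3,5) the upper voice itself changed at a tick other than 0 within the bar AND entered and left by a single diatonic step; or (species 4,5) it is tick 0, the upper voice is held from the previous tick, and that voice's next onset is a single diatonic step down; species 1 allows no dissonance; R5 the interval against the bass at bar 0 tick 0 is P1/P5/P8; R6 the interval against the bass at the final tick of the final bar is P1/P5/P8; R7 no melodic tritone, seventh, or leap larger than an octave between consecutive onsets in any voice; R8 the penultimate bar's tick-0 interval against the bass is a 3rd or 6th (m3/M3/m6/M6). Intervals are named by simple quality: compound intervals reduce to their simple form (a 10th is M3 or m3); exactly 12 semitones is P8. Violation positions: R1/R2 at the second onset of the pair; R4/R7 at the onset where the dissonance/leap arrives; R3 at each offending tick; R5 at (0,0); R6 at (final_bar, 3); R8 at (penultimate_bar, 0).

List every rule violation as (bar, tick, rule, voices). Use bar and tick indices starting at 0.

(1, 0, R2, (0, 1))
(1, 0, R7, (1,))

bar 0: v0=F3 v1=F4 downbeat P8
bar 1: v0=E3 v1=B3 downbeat P5
bar 2: v0=D3 v1=B3 downbeat M6
bar 3: v0=E3 v1=C4 downbeat m6
bar 4: v0=D3 v1=B3 downbeat M6
bar 5: v0=G3 v1=E4 downbeat M6
bar 6: v0=F3 v1=F4 downbeat P8
  -> R2 @ bar 1 tick 0 v(0, 1): F3/F4 P8 -> E3/B3 P5 similar
  -> R7 @ bar 1 tick 0 v(1,): F4->B3 leap 6st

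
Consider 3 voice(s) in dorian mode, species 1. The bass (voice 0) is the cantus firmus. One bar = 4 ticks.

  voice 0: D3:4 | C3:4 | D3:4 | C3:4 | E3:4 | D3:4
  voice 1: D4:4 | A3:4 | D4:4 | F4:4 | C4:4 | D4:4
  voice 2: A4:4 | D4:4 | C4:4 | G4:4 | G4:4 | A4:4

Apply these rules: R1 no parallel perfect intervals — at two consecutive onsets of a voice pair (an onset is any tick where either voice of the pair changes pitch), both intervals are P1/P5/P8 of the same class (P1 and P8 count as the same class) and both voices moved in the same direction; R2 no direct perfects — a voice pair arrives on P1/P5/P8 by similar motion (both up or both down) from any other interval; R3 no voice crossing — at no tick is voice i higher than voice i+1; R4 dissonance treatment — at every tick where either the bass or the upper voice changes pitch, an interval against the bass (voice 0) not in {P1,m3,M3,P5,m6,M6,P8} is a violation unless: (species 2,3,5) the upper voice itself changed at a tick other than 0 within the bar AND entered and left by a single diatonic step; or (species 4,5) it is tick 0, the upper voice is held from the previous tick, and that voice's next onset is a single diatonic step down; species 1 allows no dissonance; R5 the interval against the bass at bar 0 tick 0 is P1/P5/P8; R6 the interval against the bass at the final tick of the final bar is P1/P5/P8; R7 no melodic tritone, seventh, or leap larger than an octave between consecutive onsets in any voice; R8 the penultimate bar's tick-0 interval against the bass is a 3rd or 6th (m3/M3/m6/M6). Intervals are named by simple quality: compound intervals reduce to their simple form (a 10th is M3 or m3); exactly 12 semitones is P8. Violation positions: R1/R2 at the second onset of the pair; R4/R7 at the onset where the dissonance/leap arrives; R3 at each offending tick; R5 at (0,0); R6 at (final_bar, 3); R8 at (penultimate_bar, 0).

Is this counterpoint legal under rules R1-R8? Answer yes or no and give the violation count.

No (9 violations)

bar 0: v0=D3 v1=D4 v2=A4 (P5)
bar 1: v0=C3 v1=A3 v2=D4 (M2)
bar 2: v0=D3 v1=D4 v2=C4 (m7)
bar 3: v0=C3 v1=F4 v2=G4 (P5)
bar 4: v0=E3 v1=C4 v2=G4 (m3)
bar 5: v0=D3 v1=D4 v2=A4 (P5)
  R4 @ bar1.0: C3/D4 M2 untreated
  R2 @ bar2.0: C3/A3 M6 -> D3/D4 P8 similar
  R3 @ bar2.0: D4 above C4
  R4 @ bar2.0: D3/C4 m7 untreated
  R3 @ bar2.1: D4 above C4
  R3 @ bar2.2: D4 above C4
  R3 @ bar2.3: D4 above C4
  R4 @ bar3.0: C3/F4 P4 untreated
  R1 @ bar5.0: C4/G4 P5 -> D4/A4 P5 similar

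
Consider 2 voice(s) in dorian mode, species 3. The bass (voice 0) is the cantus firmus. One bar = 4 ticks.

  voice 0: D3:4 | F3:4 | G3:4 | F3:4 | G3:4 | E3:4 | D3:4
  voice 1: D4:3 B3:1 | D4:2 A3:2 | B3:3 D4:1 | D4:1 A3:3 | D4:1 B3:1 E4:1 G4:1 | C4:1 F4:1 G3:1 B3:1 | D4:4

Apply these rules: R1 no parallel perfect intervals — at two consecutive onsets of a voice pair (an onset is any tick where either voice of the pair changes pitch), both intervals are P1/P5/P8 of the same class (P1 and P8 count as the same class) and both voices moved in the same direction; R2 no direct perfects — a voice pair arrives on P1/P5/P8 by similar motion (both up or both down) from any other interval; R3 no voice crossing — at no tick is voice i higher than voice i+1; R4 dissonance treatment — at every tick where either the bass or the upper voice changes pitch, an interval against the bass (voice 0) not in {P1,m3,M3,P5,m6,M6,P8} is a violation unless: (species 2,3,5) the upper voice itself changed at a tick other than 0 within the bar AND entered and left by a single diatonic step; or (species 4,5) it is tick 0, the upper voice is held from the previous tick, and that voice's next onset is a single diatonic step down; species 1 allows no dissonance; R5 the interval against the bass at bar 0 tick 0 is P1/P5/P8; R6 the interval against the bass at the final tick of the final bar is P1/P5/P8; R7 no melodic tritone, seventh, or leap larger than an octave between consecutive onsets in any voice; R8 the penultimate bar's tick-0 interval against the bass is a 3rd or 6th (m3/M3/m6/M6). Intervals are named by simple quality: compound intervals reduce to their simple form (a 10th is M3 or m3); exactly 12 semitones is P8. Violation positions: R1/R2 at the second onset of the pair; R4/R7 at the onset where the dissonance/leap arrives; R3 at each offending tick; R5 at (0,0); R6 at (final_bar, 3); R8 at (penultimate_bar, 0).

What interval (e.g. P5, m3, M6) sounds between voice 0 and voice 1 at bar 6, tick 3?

P8

voice 0=D3 voice 1=D4 -> P8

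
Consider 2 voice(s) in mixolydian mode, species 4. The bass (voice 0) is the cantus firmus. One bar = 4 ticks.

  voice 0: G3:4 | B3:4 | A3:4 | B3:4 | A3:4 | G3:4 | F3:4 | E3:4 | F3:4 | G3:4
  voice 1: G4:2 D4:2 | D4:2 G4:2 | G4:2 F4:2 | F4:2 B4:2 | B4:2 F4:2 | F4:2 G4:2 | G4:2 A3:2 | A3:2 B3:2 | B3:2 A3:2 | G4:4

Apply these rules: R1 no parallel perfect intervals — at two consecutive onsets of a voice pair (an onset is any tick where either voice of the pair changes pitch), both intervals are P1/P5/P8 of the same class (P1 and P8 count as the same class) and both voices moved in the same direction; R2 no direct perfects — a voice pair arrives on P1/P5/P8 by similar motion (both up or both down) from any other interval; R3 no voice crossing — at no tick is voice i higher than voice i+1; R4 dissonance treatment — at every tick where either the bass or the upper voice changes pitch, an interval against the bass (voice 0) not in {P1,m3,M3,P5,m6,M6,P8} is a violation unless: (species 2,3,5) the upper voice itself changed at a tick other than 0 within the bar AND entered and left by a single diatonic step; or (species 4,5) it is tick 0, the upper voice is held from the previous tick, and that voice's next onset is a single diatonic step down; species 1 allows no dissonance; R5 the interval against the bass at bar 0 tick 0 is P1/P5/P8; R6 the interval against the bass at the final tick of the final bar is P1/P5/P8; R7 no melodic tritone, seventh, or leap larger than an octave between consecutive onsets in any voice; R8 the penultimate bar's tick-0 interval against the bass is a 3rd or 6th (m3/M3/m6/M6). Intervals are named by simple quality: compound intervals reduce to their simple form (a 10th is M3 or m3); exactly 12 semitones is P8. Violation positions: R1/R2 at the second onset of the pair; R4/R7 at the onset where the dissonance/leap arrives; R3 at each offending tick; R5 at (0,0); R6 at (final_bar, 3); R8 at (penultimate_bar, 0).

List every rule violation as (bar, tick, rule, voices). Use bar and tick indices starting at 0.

(3, 0, R4, (0, 1))
(3, 2, R7, (1,))
(4, 0, R4, (0, 1))
(4, 2, R7, (1,))
(5, 0, R4, (0, 1))
(6, 0, R4, (0, 1))
(6, 2, R7, (1,))
(7, 0, R4, (0, 1))
(8, 0, R8, (0, 1))
(9, 0, R2, (0, 1))
(9, 0, R7, (1,))

bar 0: v0=G3 v1=G4 downbeat P8
bar 1: v0=B3 v1=D4 downbeat m3
bar 2: v0=A3 v1=G4 downbeat m7
bar 3: v0=B3 v1=F4 downbeat TT
bar 4: v0=A3 v1=B4 downbeat M2
bar 5: v0=G3 v1=F4 downbeat m7
bar 6: v0=F3 v1=G4 downbeat M2
bar 7: v0=E3 v1=A3 downbeat P4
bar 8: v0=F3 v1=B3 downbeat TT
bar 9: v0=G3 v1=G4 downbeat P8
  -> R4 @ bar 3 tick 0 v(0, 1): B3/F4 TT untreated
  -> R7 @ bar 3 tick 2 v(1,): F4->B4 leap 6st
  -> R4 @ bar 4 tick 0 v(0, 1): A3/B4 M2 untreated
  -> R7 @ bar 4 tick 2 v(1,): B4->F4 leap 6st
  -> R4 @ bar 5 tick 0 v(0, 1): G3/F4 m7 untreated
  -> R4 @ bar 6 tick 0 v(0, 1): F3/G4 M2 untreated
  -> R7 @ bar 6 tick 2 v(1,): G4->A3 leap 10st
  -> R4 @ bar 7 tick 0 v(0, 1): E3/A3 P4 untreated
  -> R8 @ bar 8 tick 0 v(0, 1): penult TT not 3rd/6th
  -> R2 @ bar 9 tick 0 v(0, 1): F3/A3 M3 -> G3/G4 P8 similar
  -> R7 @ bar 9 tick 0 v(1,): A3->G4 leap 10st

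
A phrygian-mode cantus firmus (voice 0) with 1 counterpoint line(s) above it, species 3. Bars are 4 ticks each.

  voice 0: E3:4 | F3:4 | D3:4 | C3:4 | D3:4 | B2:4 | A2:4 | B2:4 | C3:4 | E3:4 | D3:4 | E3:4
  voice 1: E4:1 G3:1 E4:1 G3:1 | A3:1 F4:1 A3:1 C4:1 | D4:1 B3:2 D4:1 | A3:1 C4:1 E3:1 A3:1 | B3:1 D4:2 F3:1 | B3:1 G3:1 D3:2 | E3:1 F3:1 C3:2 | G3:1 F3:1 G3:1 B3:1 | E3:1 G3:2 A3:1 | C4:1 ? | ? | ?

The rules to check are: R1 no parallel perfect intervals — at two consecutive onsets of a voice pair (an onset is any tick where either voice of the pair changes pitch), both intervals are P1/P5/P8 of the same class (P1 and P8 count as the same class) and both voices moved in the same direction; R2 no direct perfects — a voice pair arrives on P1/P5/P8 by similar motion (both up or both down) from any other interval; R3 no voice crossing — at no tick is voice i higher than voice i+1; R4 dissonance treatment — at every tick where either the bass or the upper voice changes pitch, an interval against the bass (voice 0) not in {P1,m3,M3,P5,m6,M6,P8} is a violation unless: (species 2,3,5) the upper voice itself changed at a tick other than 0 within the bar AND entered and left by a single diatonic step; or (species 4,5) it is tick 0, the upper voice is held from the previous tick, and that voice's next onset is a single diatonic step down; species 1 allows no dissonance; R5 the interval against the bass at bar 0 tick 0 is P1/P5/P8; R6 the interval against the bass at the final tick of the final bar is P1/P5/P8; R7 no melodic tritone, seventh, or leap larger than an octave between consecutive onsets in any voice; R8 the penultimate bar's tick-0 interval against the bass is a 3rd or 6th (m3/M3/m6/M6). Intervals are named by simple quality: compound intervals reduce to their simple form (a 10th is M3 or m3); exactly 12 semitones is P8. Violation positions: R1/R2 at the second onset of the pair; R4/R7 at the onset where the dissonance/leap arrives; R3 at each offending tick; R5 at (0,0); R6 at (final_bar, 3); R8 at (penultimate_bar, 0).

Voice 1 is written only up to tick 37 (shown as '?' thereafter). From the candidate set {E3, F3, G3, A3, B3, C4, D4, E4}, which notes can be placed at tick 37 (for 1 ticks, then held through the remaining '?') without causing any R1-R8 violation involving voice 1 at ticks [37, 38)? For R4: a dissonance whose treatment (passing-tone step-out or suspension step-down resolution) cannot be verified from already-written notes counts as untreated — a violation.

{B3, C4, E3, E4, G3}

E3: legal
F3: violates R4
G3: legal
A3: violates R4
B3: legal
C4: legal
D4: violates R4
E4: legal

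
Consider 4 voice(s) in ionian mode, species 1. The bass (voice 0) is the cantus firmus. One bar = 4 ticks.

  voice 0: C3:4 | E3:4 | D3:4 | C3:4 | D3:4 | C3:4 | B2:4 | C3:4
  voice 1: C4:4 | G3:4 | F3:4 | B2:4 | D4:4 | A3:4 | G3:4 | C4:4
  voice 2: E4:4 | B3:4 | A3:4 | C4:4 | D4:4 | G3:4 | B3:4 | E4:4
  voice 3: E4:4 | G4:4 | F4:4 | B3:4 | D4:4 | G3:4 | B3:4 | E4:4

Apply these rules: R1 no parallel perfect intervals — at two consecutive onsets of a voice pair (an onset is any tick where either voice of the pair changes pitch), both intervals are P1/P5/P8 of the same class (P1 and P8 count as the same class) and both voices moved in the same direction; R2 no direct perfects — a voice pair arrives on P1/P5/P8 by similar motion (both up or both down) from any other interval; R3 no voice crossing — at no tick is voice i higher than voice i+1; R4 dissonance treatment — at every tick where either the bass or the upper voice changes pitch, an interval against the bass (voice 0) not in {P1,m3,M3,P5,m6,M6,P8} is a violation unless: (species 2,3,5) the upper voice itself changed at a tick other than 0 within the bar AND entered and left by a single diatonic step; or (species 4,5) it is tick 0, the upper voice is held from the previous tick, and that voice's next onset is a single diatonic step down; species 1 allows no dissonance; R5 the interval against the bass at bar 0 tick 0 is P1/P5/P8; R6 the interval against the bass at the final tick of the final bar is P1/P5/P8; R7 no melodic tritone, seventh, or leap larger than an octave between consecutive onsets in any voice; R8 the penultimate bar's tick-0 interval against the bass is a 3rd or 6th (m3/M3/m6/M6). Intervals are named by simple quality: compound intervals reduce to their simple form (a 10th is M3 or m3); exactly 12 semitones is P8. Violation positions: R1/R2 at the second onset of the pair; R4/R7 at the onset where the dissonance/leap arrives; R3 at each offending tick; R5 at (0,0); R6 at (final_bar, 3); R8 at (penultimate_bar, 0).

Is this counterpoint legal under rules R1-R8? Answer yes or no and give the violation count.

bar 0: v0=C3 v1=C4 v2=E4 v3=E4 (M3)
bar 1: v0=E3 v1=G3 v2=B3 v3=G4 (m3)
bar 2: v0=D3 v1=F3 v2=A3 v3=F4 (m3)
bar 3: v0=C3 v1=B2 v2=C4 v3=B3 (M7)
bar 4: v0=D3 v1=D4 v2=D4 v3=D4 (P8)
bar 5: v0=C3 v1=A3 v2=G3 v3=G3 (P5)
bar 6: v0=B2 v1=G3 v2=B3 v3=B3 (P8)
bar 7: v0=C3 v1=C4 v2=E4 v3=E4 (M3)
  R5 @ bar0.0: opens on M3
  R5 @ bar0.0: opens on M3
  R1 @ bar2.0: E3/B3 P5 -> D3/A3 P5 similar
  R1 @ bar2.0: G3/G4 P8 -> F3/F4 P8 similar
  R1 @ bar3.0: F3/F4 P8 -> B2/B3 P8 similar
  R3 @ bar3.0: C3 above B2
  R3 @ bar3.0: C4 above B3
  R4 @ bar3.0: C3/B2 m2 untreated
  R4 @ bar3.0: C3/B3 M7 untreated
  R7 @ bar3.0: F3->B2 leap 6st
  R7 @ bar3.0: F4->B3 leap 6st
  R3 @ bar3.1: C3 above B2
  R3 @ bar3.1: C4 above B3
  R3 @ bar3.2: C3 above B2
  R3 @ bar3.2: C4 above B3
  R3 @ bar3.3: C3 above B2
  R3 @ bar3.3: C4 above B3
  R1 @ bar4.0: C3/C4 P8 -> D3/D4 P8 similar
  R1 @ bar4.0: B2/B3 P8 -> D4/D4 P1 similar
  R2 @ bar4.0: C3/B2 m2 -> D3/D4 P8 similar
  R2 @ bar4.0: C3/B3 M7 -> D3/D4 P8 similar
  R2 @ bar4.0: B2/C4 m2 -> D4/D4 P1 similar
  R2 @ bar4.0: C4/B3 m2 -> D4/D4 P1 similar
  R7 @ bar4.0: B2->D4 leap 15st
  R1 @ bar5.0: D4/D4 P1 -> G3/G3 P1 similar
  R2 @ bar5.0: D3/D4 P8 -> C3/G3 P5 similar
  R2 @ bar5.0: D3/D4 P8 -> C3/G3 P5 similar
  R3 @ bar5.0: A3 above G3
  R3 @ bar5.1: A3 above G3
  R3 @ bar5.2: A3 above G3
  R3 @ bar5.3: A3 above G3
  R1 @ bar6.0: G3/G3 P1 -> B3/B3 P1 similar
  R8 @ bar6.0: penult P8 not 3rd/6th
  R8 @ bar6.0: penult P8 not 3rd/6th
  R1 @ bar7.0: B3/B3 P1 -> E4/E4 P1 similar
  R2 @ bar7.0: B2/G3 m6 -> C3/C4 P8 similar
  R6 @ bar7.3: closes on M3
  R6 @ bar7.3: closes on M3

No (38 violations)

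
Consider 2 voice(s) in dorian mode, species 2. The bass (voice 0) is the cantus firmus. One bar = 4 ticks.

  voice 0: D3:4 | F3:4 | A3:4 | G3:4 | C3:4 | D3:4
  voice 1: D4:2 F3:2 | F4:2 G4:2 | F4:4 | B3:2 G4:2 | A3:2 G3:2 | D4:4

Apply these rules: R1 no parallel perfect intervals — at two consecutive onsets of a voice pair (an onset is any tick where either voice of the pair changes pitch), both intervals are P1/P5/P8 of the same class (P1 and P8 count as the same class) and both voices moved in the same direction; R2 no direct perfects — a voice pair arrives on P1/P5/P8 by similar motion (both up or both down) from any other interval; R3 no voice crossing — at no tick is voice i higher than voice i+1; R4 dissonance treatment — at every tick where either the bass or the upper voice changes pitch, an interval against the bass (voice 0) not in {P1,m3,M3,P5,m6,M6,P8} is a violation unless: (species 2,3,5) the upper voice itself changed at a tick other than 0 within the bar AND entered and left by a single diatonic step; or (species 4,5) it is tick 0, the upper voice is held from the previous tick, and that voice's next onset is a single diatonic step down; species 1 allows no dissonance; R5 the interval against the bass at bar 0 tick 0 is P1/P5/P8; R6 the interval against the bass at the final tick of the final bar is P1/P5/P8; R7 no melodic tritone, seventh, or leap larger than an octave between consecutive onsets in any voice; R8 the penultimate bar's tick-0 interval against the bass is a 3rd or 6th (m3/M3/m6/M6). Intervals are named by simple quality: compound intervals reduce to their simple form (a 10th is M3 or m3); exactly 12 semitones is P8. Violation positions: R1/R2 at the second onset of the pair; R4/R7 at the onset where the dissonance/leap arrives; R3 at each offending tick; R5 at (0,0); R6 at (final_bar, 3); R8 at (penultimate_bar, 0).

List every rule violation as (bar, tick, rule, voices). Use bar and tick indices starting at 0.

bar 0: v0=D3 v1=D4 downbeat P8
bar 1: v0=F3 v1=F4 downbeat P8
bar 2: v0=A3 v1=F4 downbeat m6
bar 3: v0=G3 v1=B3 downbeat M3
bar 4: v0=C3 v1=A3 downbeat M6
bar 5: v0=D3 v1=D4 downbeat P8
  -> R2 @ bar 1 tick 0 v(0, 1): D3/F3 m3 -> F3/F4 P8 similar
  -> R7 @ bar 3 tick 0 v(1,): F4->B3 leap 6st
  -> R7 @ bar 4 tick 0 v(1,): G4->A3 leap 10st
  -> R2 @ bar 5 tick 0 v(0, 1): C3/G3 P5 -> D3/D4 P8 similar

(1, 0, R2, (0, 1))
(3, 0, R7, (1,))
(4, 0, R7, (1,))
(5, 0, R2, (0, 1))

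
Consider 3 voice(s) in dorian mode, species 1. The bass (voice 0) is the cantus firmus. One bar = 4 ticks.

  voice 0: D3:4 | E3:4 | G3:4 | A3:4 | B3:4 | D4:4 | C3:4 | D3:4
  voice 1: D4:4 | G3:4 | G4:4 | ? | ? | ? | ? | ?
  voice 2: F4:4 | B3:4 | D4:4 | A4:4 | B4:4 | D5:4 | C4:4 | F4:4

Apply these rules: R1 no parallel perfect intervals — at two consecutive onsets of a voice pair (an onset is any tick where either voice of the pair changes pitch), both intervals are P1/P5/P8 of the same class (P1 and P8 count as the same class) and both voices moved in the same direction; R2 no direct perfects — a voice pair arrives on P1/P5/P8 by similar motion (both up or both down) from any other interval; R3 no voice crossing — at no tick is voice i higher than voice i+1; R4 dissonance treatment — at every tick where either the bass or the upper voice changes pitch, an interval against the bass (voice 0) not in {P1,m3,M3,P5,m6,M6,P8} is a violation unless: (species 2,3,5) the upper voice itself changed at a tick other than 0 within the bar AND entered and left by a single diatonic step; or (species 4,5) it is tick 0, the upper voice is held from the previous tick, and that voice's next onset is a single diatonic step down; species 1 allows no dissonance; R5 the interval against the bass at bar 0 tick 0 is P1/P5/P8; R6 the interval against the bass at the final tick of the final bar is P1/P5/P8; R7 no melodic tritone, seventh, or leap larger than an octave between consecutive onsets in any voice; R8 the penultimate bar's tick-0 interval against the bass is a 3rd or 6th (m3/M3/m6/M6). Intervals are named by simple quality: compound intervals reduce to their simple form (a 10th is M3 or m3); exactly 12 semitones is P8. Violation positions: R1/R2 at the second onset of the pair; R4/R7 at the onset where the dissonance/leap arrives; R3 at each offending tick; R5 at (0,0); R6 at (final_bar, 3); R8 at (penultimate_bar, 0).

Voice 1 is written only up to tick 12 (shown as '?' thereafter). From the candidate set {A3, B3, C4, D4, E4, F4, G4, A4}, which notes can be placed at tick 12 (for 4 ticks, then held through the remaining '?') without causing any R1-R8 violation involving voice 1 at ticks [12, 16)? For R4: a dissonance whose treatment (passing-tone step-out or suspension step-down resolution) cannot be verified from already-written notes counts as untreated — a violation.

A3: violates R7
B3: violates R4
C4: legal
D4: violates R4
E4: legal
F4: legal
G4: violates R4
A4: violates R1,R2

{C4, E4, F4}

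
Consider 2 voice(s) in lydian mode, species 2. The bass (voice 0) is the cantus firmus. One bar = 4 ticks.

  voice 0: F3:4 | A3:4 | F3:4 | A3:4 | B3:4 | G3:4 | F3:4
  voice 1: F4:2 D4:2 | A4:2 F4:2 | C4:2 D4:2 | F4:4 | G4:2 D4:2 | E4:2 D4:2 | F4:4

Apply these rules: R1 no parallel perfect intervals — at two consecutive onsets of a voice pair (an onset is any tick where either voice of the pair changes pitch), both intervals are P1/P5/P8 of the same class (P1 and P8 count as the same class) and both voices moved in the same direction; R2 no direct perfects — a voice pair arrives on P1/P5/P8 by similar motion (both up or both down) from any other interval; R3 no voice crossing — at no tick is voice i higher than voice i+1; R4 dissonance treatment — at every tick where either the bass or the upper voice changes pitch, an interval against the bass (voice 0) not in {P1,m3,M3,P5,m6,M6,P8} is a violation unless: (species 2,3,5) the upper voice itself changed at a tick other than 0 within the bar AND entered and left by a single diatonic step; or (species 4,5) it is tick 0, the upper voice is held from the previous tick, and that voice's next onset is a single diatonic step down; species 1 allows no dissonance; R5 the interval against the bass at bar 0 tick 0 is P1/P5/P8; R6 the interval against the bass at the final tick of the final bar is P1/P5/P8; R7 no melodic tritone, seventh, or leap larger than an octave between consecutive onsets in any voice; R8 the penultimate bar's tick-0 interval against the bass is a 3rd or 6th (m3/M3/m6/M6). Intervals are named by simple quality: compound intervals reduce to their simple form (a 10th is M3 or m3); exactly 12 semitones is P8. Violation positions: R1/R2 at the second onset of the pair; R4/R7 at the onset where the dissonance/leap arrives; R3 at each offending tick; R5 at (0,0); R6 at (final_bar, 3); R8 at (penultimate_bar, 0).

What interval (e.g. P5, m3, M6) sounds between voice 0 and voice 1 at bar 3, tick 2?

voice 0=A3 voice 1=F4 -> m6

m6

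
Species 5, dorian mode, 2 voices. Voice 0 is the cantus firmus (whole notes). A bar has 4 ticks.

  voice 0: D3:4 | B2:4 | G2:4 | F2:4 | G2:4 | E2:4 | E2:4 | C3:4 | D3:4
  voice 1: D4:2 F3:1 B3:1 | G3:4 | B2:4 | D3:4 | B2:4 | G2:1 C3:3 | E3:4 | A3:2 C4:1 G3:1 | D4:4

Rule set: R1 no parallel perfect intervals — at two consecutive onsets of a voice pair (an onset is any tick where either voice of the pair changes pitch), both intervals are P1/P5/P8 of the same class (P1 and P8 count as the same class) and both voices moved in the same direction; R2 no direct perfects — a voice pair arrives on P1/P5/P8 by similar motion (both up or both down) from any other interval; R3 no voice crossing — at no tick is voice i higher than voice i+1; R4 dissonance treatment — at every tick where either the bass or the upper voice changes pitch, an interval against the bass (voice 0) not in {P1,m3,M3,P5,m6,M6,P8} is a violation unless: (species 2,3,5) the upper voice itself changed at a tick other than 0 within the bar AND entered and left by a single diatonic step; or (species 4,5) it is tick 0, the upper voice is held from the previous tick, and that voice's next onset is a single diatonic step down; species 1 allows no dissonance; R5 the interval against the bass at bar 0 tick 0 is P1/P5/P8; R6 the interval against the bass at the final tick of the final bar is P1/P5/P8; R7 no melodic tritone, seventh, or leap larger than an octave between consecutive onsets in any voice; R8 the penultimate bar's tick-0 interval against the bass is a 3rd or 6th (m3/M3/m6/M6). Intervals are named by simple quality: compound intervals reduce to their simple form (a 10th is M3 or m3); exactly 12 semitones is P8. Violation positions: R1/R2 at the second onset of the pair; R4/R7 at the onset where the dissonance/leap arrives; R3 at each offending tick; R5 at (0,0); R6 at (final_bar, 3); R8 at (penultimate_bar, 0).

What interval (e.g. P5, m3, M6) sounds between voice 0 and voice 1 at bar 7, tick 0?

voice 0=C3 voice 1=A3 -> M6

M6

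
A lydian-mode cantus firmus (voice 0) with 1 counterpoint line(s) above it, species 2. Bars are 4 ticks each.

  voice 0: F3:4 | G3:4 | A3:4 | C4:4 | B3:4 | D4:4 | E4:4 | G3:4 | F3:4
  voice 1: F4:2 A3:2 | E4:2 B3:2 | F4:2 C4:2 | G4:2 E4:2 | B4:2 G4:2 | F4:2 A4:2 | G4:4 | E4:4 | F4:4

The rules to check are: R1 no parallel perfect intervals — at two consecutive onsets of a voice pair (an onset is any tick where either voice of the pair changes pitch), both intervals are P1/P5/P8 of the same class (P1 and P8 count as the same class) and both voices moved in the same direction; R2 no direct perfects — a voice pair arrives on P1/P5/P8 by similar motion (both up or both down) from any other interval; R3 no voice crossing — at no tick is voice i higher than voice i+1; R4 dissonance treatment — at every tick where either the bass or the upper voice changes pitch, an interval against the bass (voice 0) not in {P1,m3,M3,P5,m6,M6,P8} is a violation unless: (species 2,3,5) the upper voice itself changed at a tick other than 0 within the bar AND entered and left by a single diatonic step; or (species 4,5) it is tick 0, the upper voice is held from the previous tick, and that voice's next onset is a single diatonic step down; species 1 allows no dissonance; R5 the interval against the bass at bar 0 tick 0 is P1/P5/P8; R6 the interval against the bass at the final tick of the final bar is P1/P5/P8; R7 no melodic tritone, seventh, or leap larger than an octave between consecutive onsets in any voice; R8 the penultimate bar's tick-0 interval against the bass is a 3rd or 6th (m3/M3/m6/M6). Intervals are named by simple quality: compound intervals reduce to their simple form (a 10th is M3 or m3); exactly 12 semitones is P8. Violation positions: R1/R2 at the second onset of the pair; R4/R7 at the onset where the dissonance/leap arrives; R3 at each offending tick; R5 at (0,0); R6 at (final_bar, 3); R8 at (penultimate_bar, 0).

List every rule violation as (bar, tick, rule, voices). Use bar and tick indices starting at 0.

bar 0: v0=F3 v1=F4 downbeat P8
bar 1: v0=G3 v1=E4 downbeat M6
bar 2: v0=A3 v1=F4 downbeat m6
bar 3: v0=C4 v1=G4 downbeat P5
bar 4: v0=B3 v1=B4 downbeat P8
bar 5: v0=D4 v1=F4 downbeat m3
bar 6: v0=E4 v1=G4 downbeat m3
bar 7: v0=G3 v1=E4 downbeat M6
bar 8: v0=F3 v1=F4 downbeat P8
  -> R7 @ bar 2 tick 0 v(1,): B3->F4 leap 6st
  -> R2 @ bar 3 tick 0 v(0, 1): A3/C4 m3 -> C4/G4 P5 similar

(2, 0, R7, (1,))
(3, 0, R2, (0, 1))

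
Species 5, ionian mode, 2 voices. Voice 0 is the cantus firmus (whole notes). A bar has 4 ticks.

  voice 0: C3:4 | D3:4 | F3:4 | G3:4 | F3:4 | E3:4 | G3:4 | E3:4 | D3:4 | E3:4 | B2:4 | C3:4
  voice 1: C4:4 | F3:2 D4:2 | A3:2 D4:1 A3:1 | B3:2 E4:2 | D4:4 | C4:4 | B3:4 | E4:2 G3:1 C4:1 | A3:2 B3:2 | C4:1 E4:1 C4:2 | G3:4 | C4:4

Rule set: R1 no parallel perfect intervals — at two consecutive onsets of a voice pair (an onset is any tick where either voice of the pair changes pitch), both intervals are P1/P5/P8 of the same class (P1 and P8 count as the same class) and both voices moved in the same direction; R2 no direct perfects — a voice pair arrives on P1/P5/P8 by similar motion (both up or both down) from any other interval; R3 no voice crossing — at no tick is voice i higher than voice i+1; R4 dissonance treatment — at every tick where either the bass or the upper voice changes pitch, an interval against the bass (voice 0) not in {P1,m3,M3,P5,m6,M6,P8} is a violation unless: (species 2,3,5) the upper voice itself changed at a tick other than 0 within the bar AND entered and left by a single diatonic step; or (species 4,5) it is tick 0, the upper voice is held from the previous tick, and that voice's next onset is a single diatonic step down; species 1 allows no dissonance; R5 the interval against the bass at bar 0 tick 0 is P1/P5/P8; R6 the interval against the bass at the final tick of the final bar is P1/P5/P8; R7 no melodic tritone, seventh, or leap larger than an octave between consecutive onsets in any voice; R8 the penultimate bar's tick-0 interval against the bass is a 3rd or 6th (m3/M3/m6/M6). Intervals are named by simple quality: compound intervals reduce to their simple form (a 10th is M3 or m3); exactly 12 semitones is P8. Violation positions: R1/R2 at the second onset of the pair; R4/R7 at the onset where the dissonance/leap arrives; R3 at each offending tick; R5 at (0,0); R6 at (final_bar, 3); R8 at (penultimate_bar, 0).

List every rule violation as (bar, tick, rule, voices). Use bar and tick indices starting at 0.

(8, 0, R2, (0, 1))
(11, 0, R2, (0, 1))

bar 0: v0=C3 v1=C4 downbeat P8
bar 1: v0=D3 v1=F3 downbeat m3
bar 2: v0=F3 v1=A3 downbeat M3
bar 3: v0=G3 v1=B3 downbeat M3
bar 4: v0=F3 v1=D4 downbeat M6
bar 5: v0=E3 v1=C4 downbeat m6
bar 6: v0=G3 v1=B3 downbeat M3
bar 7: v0=E3 v1=E4 downbeat P8
bar 8: v0=D3 v1=A3 downbeat P5
bar 9: v0=E3 v1=C4 downbeat m6
bar 10: v0=B2 v1=G3 downbeat m6
bar 11: v0=C3 v1=C4 downbeat P8
  -> R2 @ bar 8 tick 0 v(0, 1): E3/C4 m6 -> D3/A3 P5 similar
  -> R2 @ bar 11 tick 0 v(0, 1): B2/G3 m6 -> C3/C4 P8 similar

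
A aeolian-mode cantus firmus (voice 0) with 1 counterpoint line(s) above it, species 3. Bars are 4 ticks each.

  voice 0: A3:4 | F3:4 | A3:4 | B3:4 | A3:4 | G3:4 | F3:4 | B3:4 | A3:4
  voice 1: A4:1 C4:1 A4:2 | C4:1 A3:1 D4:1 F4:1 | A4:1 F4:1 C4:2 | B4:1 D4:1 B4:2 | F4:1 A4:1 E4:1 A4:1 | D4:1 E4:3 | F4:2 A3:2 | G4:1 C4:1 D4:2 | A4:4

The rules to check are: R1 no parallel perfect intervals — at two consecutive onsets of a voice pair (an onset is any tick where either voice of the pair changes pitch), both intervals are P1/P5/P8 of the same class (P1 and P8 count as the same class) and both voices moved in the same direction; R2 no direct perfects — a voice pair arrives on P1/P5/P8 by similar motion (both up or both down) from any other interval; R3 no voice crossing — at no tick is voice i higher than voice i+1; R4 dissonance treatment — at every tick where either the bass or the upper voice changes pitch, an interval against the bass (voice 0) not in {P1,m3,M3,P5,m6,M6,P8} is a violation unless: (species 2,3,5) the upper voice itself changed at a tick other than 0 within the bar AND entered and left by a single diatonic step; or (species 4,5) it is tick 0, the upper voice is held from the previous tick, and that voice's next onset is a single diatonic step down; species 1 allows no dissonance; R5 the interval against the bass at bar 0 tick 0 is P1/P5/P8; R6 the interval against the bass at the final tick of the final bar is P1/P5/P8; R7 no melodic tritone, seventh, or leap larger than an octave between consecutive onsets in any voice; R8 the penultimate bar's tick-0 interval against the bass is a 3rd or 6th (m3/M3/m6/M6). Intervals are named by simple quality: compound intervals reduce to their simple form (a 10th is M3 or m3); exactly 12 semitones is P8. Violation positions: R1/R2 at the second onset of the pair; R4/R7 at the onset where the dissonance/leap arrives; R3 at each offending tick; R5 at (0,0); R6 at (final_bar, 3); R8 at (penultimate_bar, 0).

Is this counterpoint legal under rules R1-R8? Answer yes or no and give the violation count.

bar 0: v0=A3 v1=A4 (P8)
bar 1: v0=F3 v1=C4 (P5)
bar 2: v0=A3 v1=A4 (P8)
bar 3: v0=B3 v1=B4 (P8)
bar 4: v0=A3 v1=F4 (m6)
bar 5: v0=G3 v1=D4 (P5)
bar 6: v0=F3 v1=F4 (P8)
bar 7: v0=B3 v1=G4 (m6)
bar 8: v0=A3 v1=A4 (P8)
  R2 @ bar1.0: A3/A4 P8 -> F3/C4 P5 similar
  R1 @ bar2.0: F3/F4 P8 -> A3/A4 P8 similar
  R2 @ bar3.0: A3/C4 m3 -> B3/B4 P8 similar
  R7 @ bar3.0: C4->B4 leap 11st
  R7 @ bar4.0: B4->F4 leap 6st
  R2 @ bar5.0: A3/A4 P8 -> G3/D4 P5 similar
  R7 @ bar7.0: F3->B3 leap 6st
  R7 @ bar7.0: A3->G4 leap 10st
  R4 @ bar7.1: B3/C4 m2 untreated

No (9 violations)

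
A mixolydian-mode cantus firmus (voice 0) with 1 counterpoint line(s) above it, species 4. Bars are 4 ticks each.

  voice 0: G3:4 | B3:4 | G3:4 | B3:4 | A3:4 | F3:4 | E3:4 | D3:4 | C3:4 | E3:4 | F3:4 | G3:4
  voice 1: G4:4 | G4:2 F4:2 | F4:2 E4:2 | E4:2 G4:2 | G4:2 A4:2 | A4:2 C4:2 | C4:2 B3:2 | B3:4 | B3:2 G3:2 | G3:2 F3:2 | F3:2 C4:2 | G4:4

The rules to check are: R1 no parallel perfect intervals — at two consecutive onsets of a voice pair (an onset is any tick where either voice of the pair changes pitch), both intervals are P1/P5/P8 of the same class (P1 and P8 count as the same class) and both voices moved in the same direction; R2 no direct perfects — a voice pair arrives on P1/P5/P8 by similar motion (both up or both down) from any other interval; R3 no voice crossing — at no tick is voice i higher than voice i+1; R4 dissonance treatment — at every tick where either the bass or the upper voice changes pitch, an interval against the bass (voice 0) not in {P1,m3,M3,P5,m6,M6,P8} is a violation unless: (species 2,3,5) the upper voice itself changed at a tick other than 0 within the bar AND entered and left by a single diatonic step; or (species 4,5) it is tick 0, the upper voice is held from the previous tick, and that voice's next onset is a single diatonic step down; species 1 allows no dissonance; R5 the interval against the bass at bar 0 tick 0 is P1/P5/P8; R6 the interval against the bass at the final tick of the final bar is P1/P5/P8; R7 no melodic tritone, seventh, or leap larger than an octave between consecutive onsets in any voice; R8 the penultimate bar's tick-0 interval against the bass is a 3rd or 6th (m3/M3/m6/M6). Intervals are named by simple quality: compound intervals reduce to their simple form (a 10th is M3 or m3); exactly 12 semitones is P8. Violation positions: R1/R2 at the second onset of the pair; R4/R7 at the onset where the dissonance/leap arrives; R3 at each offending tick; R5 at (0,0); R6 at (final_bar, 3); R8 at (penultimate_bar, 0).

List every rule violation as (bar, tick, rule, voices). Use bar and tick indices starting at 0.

(1, 2, R4, (0, 1))
(3, 0, R4, (0, 1))
(4, 0, R4, (0, 1))
(8, 0, R4, (0, 1))
(9, 2, R4, (0, 1))
(10, 0, R8, (0, 1))
(11, 0, R2, (0, 1))

bar 0: v0=G3 v1=G4 downbeat P8
bar 1: v0=B3 v1=G4 downbeat m6
bar 2: v0=G3 v1=F4 downbeat m7
bar 3: v0=B3 v1=E4 downbeat P4
bar 4: v0=A3 v1=G4 downbeat m7
bar 5: v0=F3 v1=A4 downbeat M3
bar 6: v0=E3 v1=C4 downbeat m6
bar 7: v0=D3 v1=B3 downbeat M6
bar 8: v0=C3 v1=B3 downbeat M7
bar 9: v0=E3 v1=G3 downbeat m3
bar 10: v0=F3 v1=F3 downbeat P1
bar 11: v0=G3 v1=G4 downbeat P8
  -> R4 @ bar 1 tick 2 v(0, 1): B3/F4 TT untreated
  -> R4 @ bar 3 tick 0 v(0, 1): B3/E4 P4 untreated
  -> R4 @ bar 4 tick 0 v(0, 1): A3/G4 m7 untreated
  -> R4 @ bar 8 tick 0 v(0, 1): C3/B3 M7 untreated
  -> R4 @ bar 9 tick 2 v(0, 1): E3/F3 m2 untreated
  -> R8 @ bar 10 tick 0 v(0, 1): penult P1 not 3rd/6th
  -> R2 @ bar 11 tick 0 v(0, 1): F3/C4 P5 -> G3/G4 P8 similar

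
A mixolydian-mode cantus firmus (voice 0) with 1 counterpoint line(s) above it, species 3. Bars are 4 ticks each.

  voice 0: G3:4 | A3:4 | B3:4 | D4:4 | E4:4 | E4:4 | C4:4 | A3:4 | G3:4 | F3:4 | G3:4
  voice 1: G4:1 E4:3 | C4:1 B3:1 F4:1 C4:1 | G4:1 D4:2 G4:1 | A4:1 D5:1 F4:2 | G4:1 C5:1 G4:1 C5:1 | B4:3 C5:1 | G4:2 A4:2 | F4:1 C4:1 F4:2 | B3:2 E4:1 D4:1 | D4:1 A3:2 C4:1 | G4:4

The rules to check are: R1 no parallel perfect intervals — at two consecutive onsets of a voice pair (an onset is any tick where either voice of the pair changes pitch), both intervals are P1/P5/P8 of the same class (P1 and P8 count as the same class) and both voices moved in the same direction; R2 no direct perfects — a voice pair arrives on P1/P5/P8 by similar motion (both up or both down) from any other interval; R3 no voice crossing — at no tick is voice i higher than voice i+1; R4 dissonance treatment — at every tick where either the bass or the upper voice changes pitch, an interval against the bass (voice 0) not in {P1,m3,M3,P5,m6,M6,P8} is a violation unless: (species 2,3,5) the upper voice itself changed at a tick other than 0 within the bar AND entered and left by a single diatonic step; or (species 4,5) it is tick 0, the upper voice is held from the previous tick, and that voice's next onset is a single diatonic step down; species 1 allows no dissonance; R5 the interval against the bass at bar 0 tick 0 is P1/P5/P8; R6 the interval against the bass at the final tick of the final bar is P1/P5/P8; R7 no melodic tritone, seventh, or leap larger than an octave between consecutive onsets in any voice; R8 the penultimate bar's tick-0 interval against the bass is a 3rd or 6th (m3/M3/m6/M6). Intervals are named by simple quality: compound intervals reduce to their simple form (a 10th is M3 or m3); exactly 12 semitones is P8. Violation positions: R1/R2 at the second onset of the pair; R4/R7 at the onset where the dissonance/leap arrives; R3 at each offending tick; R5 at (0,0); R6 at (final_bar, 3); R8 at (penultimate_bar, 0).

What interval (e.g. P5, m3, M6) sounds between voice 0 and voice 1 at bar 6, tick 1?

voice 0=C4 voice 1=G4 -> P5

P5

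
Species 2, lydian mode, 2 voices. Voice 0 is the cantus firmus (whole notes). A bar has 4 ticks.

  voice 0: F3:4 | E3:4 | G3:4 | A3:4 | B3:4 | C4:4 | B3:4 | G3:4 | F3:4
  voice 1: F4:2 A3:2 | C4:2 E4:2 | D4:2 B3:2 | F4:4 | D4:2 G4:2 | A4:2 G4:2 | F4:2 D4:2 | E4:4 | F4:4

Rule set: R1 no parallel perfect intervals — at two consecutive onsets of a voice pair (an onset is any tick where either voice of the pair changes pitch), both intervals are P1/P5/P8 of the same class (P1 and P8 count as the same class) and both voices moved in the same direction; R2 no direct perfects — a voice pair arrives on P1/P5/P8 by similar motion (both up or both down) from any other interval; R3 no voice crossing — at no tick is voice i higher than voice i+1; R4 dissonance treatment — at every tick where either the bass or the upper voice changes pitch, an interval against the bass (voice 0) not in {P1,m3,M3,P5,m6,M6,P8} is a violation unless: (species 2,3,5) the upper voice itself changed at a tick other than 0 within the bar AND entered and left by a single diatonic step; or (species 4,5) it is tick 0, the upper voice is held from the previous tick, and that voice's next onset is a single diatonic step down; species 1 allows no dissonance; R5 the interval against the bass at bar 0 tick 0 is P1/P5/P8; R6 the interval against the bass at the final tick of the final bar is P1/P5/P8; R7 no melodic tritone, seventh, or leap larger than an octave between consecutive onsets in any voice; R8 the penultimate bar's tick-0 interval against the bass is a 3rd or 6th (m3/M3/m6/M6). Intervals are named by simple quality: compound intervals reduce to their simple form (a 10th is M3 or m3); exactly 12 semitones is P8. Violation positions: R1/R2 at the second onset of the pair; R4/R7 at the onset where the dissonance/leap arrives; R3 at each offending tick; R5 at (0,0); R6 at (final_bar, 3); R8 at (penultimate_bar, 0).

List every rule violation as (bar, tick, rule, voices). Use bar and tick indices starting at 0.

bar 0: v0=F3 v1=F4 downbeat P8
bar 1: v0=E3 v1=C4 downbeat m6
bar 2: v0=G3 v1=D4 downbeat P5
bar 3: v0=A3 v1=F4 downbeat m6
bar 4: v0=B3 v1=D4 downbeat m3
bar 5: v0=C4 v1=A4 downbeat M6
bar 6: v0=B3 v1=F4 downbeat TT
bar 7: v0=G3 v1=E4 downbeat M6
bar 8: v0=F3 v1=F4 downbeat P8
  -> R7 @ bar 3 tick 0 v(1,): B3->F4 leap 6st
  -> R4 @ bar 6 tick 0 v(0, 1): B3/F4 TT untreated

(3, 0, R7, (1,))
(6, 0, R4, (0, 1))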